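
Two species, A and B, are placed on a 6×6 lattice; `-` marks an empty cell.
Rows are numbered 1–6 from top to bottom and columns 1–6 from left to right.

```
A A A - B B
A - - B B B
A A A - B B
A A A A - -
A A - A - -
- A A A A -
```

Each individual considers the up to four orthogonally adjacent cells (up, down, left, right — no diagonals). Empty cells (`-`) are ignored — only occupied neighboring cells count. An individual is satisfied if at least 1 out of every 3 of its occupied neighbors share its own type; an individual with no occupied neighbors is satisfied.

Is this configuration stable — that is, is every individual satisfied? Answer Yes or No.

(1,1)A 2/2 ok
(1,2)A 2/2 ok
(1,3)A 1/1 ok
(1,5)B 2/2 ok
(1,6)B 2/2 ok
(2,1)A 2/2 ok
(2,4)B 1/1 ok
(2,5)B 4/4 ok
(2,6)B 3/3 ok
(3,1)A 3/3 ok
(3,2)A 3/3 ok
(3,3)A 2/2 ok
(3,5)B 2/2 ok
(3,6)B 2/2 ok
(4,1)A 3/3 ok
(4,2)A 4/4 ok
(4,3)A 3/3 ok
(4,4)A 2/2 ok
(5,1)A 2/2 ok
(5,2)A 3/3 ok
(5,4)A 2/2 ok
(6,2)A 2/2 ok
(6,3)A 2/2 ok
(6,4)A 3/3 ok
(6,5)A 1/1 ok
All meet the threshold, so the configuration is stable.

Yes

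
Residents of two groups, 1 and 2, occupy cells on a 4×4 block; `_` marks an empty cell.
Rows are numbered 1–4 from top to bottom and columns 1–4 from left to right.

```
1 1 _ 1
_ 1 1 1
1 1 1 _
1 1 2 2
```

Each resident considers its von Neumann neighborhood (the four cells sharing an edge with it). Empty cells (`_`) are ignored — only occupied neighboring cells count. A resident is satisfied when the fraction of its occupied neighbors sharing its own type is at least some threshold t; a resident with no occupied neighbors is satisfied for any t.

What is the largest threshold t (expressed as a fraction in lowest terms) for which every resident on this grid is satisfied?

(1,1)1 1/1
(1,2)1 2/2
(1,4)1 1/1
(2,2)1 3/3
(2,3)1 3/3
(2,4)1 2/2
(3,1)1 2/2
(3,2)1 4/4
(3,3)1 2/3
(4,1)1 2/2
(4,2)1 2/3
(4,3)2 1/3
(4,4)2 1/1
The smallest same-type fraction is 1/3 at (4,3), which reduces to 1/3. Any threshold above that leaves this resident unsatisfied.

1/3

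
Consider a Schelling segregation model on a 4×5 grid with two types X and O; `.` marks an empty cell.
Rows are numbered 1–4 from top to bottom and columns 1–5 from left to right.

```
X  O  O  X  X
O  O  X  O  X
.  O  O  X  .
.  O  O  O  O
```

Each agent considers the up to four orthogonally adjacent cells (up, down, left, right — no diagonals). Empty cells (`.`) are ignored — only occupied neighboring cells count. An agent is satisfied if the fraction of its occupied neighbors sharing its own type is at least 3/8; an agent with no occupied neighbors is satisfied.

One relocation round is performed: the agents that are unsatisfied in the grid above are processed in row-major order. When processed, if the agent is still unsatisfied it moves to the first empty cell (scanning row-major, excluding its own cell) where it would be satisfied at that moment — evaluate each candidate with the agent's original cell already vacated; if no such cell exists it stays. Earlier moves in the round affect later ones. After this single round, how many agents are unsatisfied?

Initially unsatisfied (in order): (1,1), (1,3), (1,4), (2,3), (2,4), (3,4).
  (1,1) → (3,5).
  (1,3) → (1,1).
  (1,4): now satisfied by earlier moves; stays.
  (2,3) → (1,3).
  (2,4) → (2,3).
  (3,4) → (2,4).
Resulting grid:
O O X X X
O O O X X
. O O . X
. O O O O
Unsatisfied now: (1,3).

1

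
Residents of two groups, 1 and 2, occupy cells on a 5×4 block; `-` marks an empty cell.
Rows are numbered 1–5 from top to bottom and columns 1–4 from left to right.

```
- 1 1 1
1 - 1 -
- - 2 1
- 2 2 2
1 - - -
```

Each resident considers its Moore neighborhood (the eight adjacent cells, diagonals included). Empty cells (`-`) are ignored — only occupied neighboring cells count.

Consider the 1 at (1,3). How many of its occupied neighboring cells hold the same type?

3

Occupied neighbors of (1,3): (1,2)=1, (1,4)=1, (2,3)=1.
Same type (1): 3 of 3.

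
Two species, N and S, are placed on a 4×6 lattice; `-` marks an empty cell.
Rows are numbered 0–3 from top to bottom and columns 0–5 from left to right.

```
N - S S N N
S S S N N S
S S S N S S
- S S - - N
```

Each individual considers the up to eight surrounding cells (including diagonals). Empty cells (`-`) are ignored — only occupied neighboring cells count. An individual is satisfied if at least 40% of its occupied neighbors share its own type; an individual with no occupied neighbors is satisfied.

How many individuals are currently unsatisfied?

Row 0: (0,0)N 0/2 ✗ · (0,2)S 3/4 ✓ · (0,3)S 2/5 ✓ · (0,4)N 3/5 ✓ · (0,5)N 2/3 ✓
Row 1: (1,0)S 3/4 ✓ · (1,1)S 6/7 ✓ · (1,2)S 5/7 ✓ · (1,3)N 3/8 ✗ · (1,4)N 4/8 ✓ · (1,5)S 2/5 ✓
Row 2: (2,0)S 4/4 ✓ · (2,1)S 7/7 ✓ · (2,2)S 5/7 ✓ · (2,3)N 2/6 ✗ · (2,4)S 2/6 ✗ · (2,5)S 2/4 ✓
Row 3: (3,1)S 4/4 ✓ · (3,2)S 3/4 ✓ · (3,5)N 0/2 ✗
Unsatisfied: (0,0), (1,3), (2,3), (2,4), (3,5) — 5 in total.

5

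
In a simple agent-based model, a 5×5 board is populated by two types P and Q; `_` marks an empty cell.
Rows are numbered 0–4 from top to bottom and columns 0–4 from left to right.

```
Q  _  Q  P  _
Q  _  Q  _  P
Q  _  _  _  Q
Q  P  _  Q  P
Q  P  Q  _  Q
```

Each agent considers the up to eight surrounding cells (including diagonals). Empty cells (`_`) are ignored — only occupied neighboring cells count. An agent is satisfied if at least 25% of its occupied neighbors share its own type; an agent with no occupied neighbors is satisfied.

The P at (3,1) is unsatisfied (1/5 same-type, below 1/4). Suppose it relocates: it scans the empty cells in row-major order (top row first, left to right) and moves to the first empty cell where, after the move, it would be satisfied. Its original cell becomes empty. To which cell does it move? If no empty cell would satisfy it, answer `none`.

(0,4)

Vacating (3,1). Empty cells in order:
  (0,1): 0/4 same-type → still unsatisfied.
  (0,4): 2/2 same-type → satisfied — stop here.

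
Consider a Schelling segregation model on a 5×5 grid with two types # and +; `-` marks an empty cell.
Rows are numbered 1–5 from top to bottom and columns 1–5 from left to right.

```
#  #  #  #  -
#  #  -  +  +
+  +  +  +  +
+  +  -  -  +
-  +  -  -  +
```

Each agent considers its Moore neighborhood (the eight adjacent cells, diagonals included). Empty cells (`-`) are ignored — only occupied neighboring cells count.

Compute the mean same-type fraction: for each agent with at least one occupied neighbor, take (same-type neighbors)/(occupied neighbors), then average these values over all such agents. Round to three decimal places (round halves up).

(1,1)# 3/3
(1,2)# 4/4
(1,3)# 3/4
(1,4)# 1/3
(2,1)# 3/5
(2,2)# 4/7
(2,4)+ 4/6
(2,5)+ 3/4
(3,1)+ 3/5
(3,2)+ 4/6
(3,3)+ 4/5
(3,4)+ 5/5
(3,5)+ 4/4
(4,1)+ 4/4
(4,2)+ 5/5
(4,5)+ 3/3
(5,2)+ 2/2
(5,5)+ 1/1
Sum over 18 agents: 3/3 + 4/4 + 3/4 + 1/3 + 3/5 + 4/7 + 4/6 + 3/4 + 3/5 + 4/6 + 4/5 + 5/5 + 4/4 + 4/4 + 5/5 + 3/3 + 2/2 + 1/1 = 619/42; mean = 619/42 ÷ 18 = 619/756 = 0.818783… → 0.819.

0.819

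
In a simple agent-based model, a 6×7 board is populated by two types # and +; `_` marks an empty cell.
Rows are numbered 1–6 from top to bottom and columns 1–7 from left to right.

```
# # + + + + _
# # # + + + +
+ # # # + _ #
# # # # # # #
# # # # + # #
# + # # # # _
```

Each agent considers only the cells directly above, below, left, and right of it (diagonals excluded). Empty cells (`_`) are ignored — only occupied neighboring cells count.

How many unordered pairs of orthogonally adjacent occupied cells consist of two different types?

17

Scan each occupied cell's neighbors to the right and below so each pair is counted once.
Row 1: #(1,1)–#(1,2)= #(1,1)–#(2,1)= #(1,2)–+(1,3)≠ #(1,2)–#(2,2)= +(1,3)–+(1,4)= +(1,3)–#(2,3)≠ +(1,4)–+(1,5)= +(1,4)–+(2,4)= +(1,5)–+(1,6)= +(1,5)–+(2,5)= +(1,6)–+(2,6)=  → 2/11 unlike.
Row 2: #(2,1)–#(2,2)= #(2,1)–+(3,1)≠ #(2,2)–#(2,3)= #(2,2)–#(3,2)= #(2,3)–+(2,4)≠ #(2,3)–#(3,3)= +(2,4)–+(2,5)= +(2,4)–#(3,4)≠ +(2,5)–+(2,6)= +(2,5)–+(3,5)= +(2,6)–+(2,7)= +(2,7)–#(3,7)≠  → 4/12 unlike.
Row 3: +(3,1)–#(3,2)≠ +(3,1)–#(4,1)≠ #(3,2)–#(3,3)= #(3,2)–#(4,2)= #(3,3)–#(3,4)= #(3,3)–#(4,3)= #(3,4)–+(3,5)≠ #(3,4)–#(4,4)= +(3,5)–#(4,5)≠ #(3,7)–#(4,7)=  → 4/10 unlike.
Row 4: #(4,1)–#(4,2)= #(4,1)–#(5,1)= #(4,2)–#(4,3)= #(4,2)–#(5,2)= #(4,3)–#(4,4)= #(4,3)–#(5,3)= #(4,4)–#(4,5)= #(4,4)–#(5,4)= #(4,5)–#(4,6)= #(4,5)–+(5,5)≠ #(4,6)–#(4,7)= #(4,6)–#(5,6)= #(4,7)–#(5,7)=  → 1/13 unlike.
Row 5: #(5,1)–#(5,2)= #(5,1)–#(6,1)= #(5,2)–#(5,3)= #(5,2)–+(6,2)≠ #(5,3)–#(5,4)= #(5,3)–#(6,3)= #(5,4)–+(5,5)≠ #(5,4)–#(6,4)= +(5,5)–#(5,6)≠ +(5,5)–#(6,5)≠ #(5,6)–#(5,7)= #(5,6)–#(6,6)=  → 4/12 unlike.
Row 6: #(6,1)–+(6,2)≠ +(6,2)–#(6,3)≠ #(6,3)–#(6,4)= #(6,4)–#(6,5)= #(6,5)–#(6,6)=  → 2/5 unlike.
Total adjacent occupied pairs: 63; unlike-type pairs: 17.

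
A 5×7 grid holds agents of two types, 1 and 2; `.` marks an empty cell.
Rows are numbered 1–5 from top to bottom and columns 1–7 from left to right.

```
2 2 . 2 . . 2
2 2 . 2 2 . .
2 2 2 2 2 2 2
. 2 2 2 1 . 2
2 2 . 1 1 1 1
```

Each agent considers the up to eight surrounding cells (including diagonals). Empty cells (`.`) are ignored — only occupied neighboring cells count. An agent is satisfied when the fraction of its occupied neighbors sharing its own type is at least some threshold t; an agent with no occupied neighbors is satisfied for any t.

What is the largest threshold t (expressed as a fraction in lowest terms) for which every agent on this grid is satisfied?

(1,1)2 3/3
(1,2)2 3/3
(1,4)2 2/2
(1,7)2 — no occupied neighbors
(2,1)2 5/5
(2,2)2 6/6
(2,4)2 5/5
(2,5)2 5/5
(3,1)2 4/4
(3,2)2 6/6
(3,3)2 7/7
(3,4)2 6/7
(3,5)2 5/6
(3,6)2 4/5
(3,7)2 2/2
(4,2)2 6/6
(4,3)2 6/7
(4,4)2 4/7
(4,5)1 3/7
(4,7)2 2/4
(5,1)2 2/2
(5,2)2 3/3
(5,4)1 2/4
(5,5)1 3/4
(5,6)1 3/4
(5,7)1 1/2
The smallest same-type fraction is 3/7 at (4,5), which reduces to 3/7. Any threshold above that leaves this agent unsatisfied.

3/7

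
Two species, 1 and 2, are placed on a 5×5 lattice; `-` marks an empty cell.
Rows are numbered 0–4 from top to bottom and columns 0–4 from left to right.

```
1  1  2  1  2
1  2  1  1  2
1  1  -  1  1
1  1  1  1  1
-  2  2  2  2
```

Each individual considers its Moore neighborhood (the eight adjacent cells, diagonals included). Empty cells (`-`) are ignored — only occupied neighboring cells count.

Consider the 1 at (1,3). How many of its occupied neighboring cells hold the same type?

4

Occupied neighbors of (1,3): (0,2)=2, (0,3)=1, (0,4)=2, (1,2)=1, (1,4)=2, (2,3)=1, (2,4)=1.
Same type (1): 4 of 7.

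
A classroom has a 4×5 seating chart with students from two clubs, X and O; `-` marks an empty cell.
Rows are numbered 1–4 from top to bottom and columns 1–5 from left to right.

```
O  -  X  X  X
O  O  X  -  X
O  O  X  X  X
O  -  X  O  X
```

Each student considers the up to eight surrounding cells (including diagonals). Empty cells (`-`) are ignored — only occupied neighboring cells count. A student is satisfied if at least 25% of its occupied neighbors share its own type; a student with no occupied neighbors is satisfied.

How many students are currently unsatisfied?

(1,1)O 2/2 ok
(1,3)X 2/3 ok
(1,4)X 4/4 ok
(1,5)X 2/2 ok
(2,1)O 4/4 ok
(2,2)O 4/7 ok
(2,3)X 4/6 ok
(2,5)X 4/4 ok
(3,1)O 4/4 ok
(3,2)O 4/7 ok
(3,3)X 3/6 ok
(3,4)X 6/7 ok
(3,5)X 3/4 ok
(4,1)O 2/2 ok
(4,3)X 2/4 ok
(4,4)O 0/5 unhappy
(4,5)X 2/3 ok
Unsatisfied: (4,4) — 1 in total.

1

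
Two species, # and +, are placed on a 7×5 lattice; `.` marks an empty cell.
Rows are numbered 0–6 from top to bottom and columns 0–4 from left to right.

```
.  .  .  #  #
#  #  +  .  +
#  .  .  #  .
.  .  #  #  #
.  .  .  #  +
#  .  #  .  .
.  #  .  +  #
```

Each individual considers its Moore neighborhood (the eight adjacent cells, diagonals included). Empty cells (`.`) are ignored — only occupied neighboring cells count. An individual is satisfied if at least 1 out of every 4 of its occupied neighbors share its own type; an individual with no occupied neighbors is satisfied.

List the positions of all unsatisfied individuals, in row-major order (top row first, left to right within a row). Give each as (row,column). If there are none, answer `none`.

(0,3)# 1/3 satisfied
(0,4)# 1/2 satisfied
(1,0)# 2/2 satisfied
(1,1)# 2/3 satisfied
(1,2)+ 0/3 not
(1,4)+ 0/3 not
(2,0)# 2/2 satisfied
(2,3)# 3/5 satisfied
(3,2)# 3/3 satisfied
(3,3)# 4/5 satisfied
(3,4)# 3/4 satisfied
(4,3)# 4/5 satisfied
(4,4)+ 0/3 not
(5,0)# 1/1 satisfied
(5,2)# 2/3 satisfied
(6,1)# 2/2 satisfied
(6,3)+ 0/2 not
(6,4)# 0/1 not

(1,2), (1,4), (4,4), (6,3), (6,4)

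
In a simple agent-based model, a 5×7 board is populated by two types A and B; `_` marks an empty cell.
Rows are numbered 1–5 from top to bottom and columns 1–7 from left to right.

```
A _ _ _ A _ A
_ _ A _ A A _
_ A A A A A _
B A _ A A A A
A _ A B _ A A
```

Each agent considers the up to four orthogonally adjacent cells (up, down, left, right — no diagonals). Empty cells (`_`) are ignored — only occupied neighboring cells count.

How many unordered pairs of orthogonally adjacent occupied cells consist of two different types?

Scan each occupied cell's neighbors to the right and below so each pair is counted once.
From row 1: 0 unlike of 1 pairs (running 0/1).
From row 2: 0 unlike of 4 pairs (running 0/5).
From row 3: 0 unlike of 8 pairs (running 0/13).
From row 4: 3 unlike of 8 pairs (running 3/21).
From row 5: 1 unlike of 2 pairs (running 4/23).
Total adjacent occupied pairs: 23; unlike-type pairs: 4.

4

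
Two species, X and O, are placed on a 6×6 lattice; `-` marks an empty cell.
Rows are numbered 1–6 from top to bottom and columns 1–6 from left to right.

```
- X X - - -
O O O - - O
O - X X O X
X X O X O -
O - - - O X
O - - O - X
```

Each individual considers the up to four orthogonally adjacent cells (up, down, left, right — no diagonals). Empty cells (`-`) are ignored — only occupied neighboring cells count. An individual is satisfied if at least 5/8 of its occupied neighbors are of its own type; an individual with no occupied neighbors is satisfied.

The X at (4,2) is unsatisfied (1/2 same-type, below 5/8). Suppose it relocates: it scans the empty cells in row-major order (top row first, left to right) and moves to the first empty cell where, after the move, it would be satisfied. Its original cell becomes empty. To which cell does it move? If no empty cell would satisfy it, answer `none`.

Vacating (4,2). Empty cells in order:
  (1,1): 1/2 same-type → still unsatisfied.
  (1,4): 1/1 same-type → satisfied — stop here.

(1,4)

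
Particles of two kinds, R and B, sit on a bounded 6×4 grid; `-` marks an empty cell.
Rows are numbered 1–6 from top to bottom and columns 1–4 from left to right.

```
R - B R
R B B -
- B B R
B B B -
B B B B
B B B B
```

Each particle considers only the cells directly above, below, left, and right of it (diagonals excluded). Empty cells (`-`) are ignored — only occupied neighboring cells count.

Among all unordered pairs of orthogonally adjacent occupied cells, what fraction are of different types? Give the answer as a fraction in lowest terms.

3/26

Scan each occupied cell's neighbors to the right and below so each pair is counted once.
Row 1: R(1,1)–R(2,1)= B(1,3)–R(1,4)≠ B(1,3)–B(2,3)=  → 1/3 unlike.
Row 2: R(2,1)–B(2,2)≠ B(2,2)–B(2,3)= B(2,2)–B(3,2)= B(2,3)–B(3,3)=  → 1/4 unlike.
Row 3: B(3,2)–B(3,3)= B(3,2)–B(4,2)= B(3,3)–R(3,4)≠ B(3,3)–B(4,3)=  → 1/4 unlike.
Row 4: B(4,1)–B(4,2)= B(4,1)–B(5,1)= B(4,2)–B(4,3)= B(4,2)–B(5,2)= B(4,3)–B(5,3)=  → 0/5 unlike.
Row 5: B(5,1)–B(5,2)= B(5,1)–B(6,1)= B(5,2)–B(5,3)= B(5,2)–B(6,2)= B(5,3)–B(5,4)= B(5,3)–B(6,3)= B(5,4)–B(6,4)=  → 0/7 unlike.
Row 6: B(6,1)–B(6,2)= B(6,2)–B(6,3)= B(6,3)–B(6,4)=  → 0/3 unlike.
Total adjacent occupied pairs: 26; unlike-type pairs: 3.
3/26 is already in lowest terms.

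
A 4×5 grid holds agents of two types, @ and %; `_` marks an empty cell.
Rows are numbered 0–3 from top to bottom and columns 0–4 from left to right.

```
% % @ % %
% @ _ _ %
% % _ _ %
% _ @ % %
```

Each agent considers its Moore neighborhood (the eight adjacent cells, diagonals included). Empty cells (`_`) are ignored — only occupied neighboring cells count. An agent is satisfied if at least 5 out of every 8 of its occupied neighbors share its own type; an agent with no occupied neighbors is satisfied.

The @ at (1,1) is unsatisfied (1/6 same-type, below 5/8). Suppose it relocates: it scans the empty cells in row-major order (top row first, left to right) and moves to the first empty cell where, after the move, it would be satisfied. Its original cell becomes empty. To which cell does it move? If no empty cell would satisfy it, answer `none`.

none

Vacating (1,1). Empty cells in order:
  (1,2): 1/4 same-type → still unsatisfied.
  (1,3): 1/5 same-type → still unsatisfied.
  (2,2): 1/3 same-type → still unsatisfied.
  (2,3): 1/5 same-type → still unsatisfied.
  (3,1): 1/4 same-type → still unsatisfied.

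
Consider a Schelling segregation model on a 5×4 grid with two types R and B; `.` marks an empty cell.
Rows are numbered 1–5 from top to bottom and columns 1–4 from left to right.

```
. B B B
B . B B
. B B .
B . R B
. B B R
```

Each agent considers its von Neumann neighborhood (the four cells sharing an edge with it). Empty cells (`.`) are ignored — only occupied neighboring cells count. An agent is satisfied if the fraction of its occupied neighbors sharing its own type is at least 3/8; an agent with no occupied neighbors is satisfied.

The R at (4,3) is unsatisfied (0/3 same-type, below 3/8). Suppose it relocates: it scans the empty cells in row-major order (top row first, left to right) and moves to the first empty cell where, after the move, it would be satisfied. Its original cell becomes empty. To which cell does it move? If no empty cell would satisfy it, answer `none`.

Vacating (4,3). Empty cells in order:
  (1,1): 0/2 same-type → still unsatisfied.
  (2,2): 0/4 same-type → still unsatisfied.
  (3,1): 0/3 same-type → still unsatisfied.
  (3,4): 0/3 same-type → still unsatisfied.
  (4,2): 0/3 same-type → still unsatisfied.
  (5,1): 0/2 same-type → still unsatisfied.

none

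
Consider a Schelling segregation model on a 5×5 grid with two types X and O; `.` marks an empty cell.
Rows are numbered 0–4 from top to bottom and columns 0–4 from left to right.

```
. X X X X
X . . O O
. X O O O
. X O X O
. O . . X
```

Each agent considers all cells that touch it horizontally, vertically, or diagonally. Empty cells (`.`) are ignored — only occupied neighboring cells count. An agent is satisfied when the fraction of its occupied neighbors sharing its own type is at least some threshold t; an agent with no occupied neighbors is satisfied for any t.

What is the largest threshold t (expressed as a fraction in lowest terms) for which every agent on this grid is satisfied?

Row 0: (0,1)X 2/2 · (0,2)X 2/3 · (0,3)X 2/4 · (0,4)X 1/3
Row 1: (1,0)X 2/2 · (1,3)O 4/7 · (1,4)O 3/5
Row 2: (2,1)X 2/4 · (2,2)O 3/6 · (2,3)O 6/7 · (2,4)O 4/5
Row 3: (3,1)X 1/4 · (3,2)O 3/6 · (3,3)X 1/6 · (3,4)O 2/4
Row 4: (4,1)O 1/2 · (4,4)X 1/2
The smallest same-type fraction is 1/6 at (3,3), which reduces to 1/6. Any threshold above that leaves this agent unsatisfied.

1/6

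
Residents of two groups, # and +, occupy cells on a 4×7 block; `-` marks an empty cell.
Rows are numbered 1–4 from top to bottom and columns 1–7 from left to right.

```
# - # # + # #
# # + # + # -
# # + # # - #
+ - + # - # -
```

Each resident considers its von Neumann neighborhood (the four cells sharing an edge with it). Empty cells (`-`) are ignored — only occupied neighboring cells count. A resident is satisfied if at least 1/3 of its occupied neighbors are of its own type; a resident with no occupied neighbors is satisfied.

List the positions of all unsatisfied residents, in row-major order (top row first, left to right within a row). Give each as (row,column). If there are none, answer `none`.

(1,1)# 1/1 ok
(1,3)# 1/2 ok
(1,4)# 2/3 ok
(1,5)+ 1/3 ok
(1,6)# 2/3 ok
(1,7)# 1/1 ok
(2,1)# 3/3 ok
(2,2)# 2/3 ok
(2,3)+ 1/4 unhappy
(2,4)# 2/4 ok
(2,5)+ 1/4 unhappy
(2,6)# 1/2 ok
(3,1)# 2/3 ok
(3,2)# 2/3 ok
(3,3)+ 2/4 ok
(3,4)# 3/4 ok
(3,5)# 1/2 ok
(3,7)# 0/0 ok
(4,1)+ 0/1 unhappy
(4,3)+ 1/2 ok
(4,4)# 1/2 ok
(4,6)# 0/0 ok

(2,3), (2,5), (4,1)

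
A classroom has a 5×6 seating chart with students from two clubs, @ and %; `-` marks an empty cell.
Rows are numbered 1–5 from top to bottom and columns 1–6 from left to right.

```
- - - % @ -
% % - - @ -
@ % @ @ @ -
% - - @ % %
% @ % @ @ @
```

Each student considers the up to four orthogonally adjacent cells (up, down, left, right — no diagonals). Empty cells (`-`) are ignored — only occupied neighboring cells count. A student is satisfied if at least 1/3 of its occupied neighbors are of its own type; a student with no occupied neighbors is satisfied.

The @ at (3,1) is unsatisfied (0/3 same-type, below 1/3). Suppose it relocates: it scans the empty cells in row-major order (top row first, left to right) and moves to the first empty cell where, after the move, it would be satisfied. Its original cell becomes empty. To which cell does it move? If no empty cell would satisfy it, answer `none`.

(1,6)

Vacating (3,1). Empty cells in order:
  (1,1): 0/1 same-type → still unsatisfied.
  (1,2): 0/1 same-type → still unsatisfied.
  (1,3): 0/1 same-type → still unsatisfied.
  (1,6): 1/1 same-type → satisfied — stop here.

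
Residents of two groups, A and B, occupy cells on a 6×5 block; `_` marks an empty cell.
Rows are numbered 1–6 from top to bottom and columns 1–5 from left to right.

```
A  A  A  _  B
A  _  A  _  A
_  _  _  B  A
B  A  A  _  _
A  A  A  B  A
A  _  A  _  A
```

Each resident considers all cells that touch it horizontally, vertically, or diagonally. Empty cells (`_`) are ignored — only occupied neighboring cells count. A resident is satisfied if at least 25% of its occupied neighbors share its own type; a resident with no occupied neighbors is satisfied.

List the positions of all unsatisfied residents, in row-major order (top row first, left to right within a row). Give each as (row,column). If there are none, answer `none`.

Row 1: (1,1)A 2/2 ok · (1,2)A 4/4 ok · (1,3)A 2/2 ok · (1,5)B 0/1 unhappy
Row 2: (2,1)A 2/2 ok · (2,3)A 2/3 ok · (2,5)A 1/3 ok
Row 3: (3,4)B 0/4 unhappy · (3,5)A 1/2 ok
Row 4: (4,1)B 0/3 unhappy · (4,2)A 4/5 ok · (4,3)A 3/5 ok
Row 5: (5,1)A 3/4 ok · (5,2)A 6/7 ok · (5,3)A 4/5 ok · (5,4)B 0/5 unhappy · (5,5)A 1/2 ok
Row 6: (6,1)A 2/2 ok · (6,3)A 2/3 ok · (6,5)A 1/2 ok

(1,5), (3,4), (4,1), (5,4)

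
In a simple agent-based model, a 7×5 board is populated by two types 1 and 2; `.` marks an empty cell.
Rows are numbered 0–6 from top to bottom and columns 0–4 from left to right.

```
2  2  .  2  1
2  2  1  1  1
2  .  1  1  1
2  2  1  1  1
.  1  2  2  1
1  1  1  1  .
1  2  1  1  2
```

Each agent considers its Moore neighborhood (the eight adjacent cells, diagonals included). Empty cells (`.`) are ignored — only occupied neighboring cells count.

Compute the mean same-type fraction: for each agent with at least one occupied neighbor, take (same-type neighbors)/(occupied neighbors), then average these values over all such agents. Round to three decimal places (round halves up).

(0,0)2 3/3
(0,1)2 3/4
(0,3)2 0/4
(0,4)1 2/3
(1,0)2 4/4
(1,1)2 4/6
(1,2)1 3/6
(1,3)1 6/7
(1,4)1 4/5
(2,0)2 4/4
(2,2)1 5/7
(2,3)1 8/8
(2,4)1 5/5
(3,0)2 2/3
(3,1)2 3/6
(3,2)1 4/7
(3,3)1 6/8
(3,4)1 4/5
(4,1)1 4/7
(4,2)2 2/8
(4,3)2 1/7
(4,4)1 3/4
(5,0)1 3/4
(5,1)1 5/7
(5,2)1 5/8
(5,3)1 4/7
(6,0)1 2/3
(6,1)2 0/5
(6,2)1 4/5
(6,3)1 3/4
(6,4)2 0/2
Sum over 31 agents: 3/3 + 3/4 + 0/4 + 2/3 + 4/4 + 4/6 + 3/6 + 6/7 + 4/5 + 4/4 + 5/7 + 8/8 + 5/5 + 2/3 + 3/6 + 4/7 + 6/8 + 4/5 + 4/7 + 2/8 + 1/7 + 3/4 + 3/4 + 5/7 + 5/8 + 4/7 + 2/3 + 0/5 + 4/5 + 3/4 + 0/2 = 16661/840; mean = 16661/840 ÷ 31 = 16661/26040 = 0.639823… → 0.640.

0.640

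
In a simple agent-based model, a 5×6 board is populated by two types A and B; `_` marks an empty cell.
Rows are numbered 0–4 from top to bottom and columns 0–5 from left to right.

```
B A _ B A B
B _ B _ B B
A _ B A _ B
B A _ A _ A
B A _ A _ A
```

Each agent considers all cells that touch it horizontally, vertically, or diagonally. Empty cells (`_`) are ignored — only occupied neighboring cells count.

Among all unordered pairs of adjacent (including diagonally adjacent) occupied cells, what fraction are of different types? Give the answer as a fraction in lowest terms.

Scan each occupied cell's neighbors to the right and below (and the two forward diagonals) so each pair is counted once.
From row 0: 7 unlike of 12 pairs (running 7/12).
From row 1: 3 unlike of 7 pairs (running 10/19).
From row 2: 5 unlike of 7 pairs (running 15/26).
From row 3: 3 unlike of 7 pairs (running 18/33).
From row 4: 1 unlike of 1 pairs (running 19/34).
Total adjacent occupied pairs: 34; unlike-type pairs: 19.
19/34 is already in lowest terms.

19/34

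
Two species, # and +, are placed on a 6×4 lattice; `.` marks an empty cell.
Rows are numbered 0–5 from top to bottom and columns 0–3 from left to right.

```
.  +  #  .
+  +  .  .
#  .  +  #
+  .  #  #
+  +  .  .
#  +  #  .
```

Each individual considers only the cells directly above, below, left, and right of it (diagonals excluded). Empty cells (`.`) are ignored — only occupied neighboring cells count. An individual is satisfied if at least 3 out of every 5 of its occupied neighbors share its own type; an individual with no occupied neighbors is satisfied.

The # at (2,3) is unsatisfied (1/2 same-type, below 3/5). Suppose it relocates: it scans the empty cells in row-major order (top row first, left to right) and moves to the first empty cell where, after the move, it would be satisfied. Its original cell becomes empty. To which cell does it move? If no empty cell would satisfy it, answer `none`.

(0,3)

Vacating (2,3). Empty cells in order:
  (0,0): 0/2 same-type → still unsatisfied.
  (0,3): 1/1 same-type → satisfied — stop here.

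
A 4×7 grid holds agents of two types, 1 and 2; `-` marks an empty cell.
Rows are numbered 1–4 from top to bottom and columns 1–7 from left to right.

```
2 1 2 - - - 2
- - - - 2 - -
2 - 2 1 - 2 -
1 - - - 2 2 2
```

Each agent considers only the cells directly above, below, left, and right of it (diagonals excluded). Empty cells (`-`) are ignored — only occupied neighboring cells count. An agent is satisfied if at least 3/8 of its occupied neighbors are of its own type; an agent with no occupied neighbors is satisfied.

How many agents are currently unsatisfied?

7

Row 1: (1,1)2 0/1 ✗ · (1,2)1 0/2 ✗ · (1,3)2 0/1 ✗ · (1,7)2 0/0 ✓
Row 2: (2,5)2 0/0 ✓
Row 3: (3,1)2 0/1 ✗ · (3,3)2 0/1 ✗ · (3,4)1 0/1 ✗ · (3,6)2 1/1 ✓
Row 4: (4,1)1 0/1 ✗ · (4,5)2 1/1 ✓ · (4,6)2 3/3 ✓ · (4,7)2 1/1 ✓
Unsatisfied: (1,1), (1,2), (1,3), (3,1), (3,3), (3,4), (4,1) — 7 in total.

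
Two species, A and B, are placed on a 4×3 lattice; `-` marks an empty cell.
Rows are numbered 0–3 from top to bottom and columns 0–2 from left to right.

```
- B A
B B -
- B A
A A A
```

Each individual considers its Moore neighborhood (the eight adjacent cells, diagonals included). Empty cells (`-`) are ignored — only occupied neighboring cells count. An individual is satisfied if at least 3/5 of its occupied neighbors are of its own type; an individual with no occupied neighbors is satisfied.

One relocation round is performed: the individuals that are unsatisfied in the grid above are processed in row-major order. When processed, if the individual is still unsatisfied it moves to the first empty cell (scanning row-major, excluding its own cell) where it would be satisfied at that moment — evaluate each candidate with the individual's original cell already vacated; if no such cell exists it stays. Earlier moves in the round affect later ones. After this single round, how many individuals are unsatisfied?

Initially unsatisfied (in order): (0,2), (2,1), (2,2), (3,0).
  (0,2): no empty cell satisfies it; stays.
  (2,1) → (0,0).
  (2,2): now satisfied by earlier moves; stays.
  (3,0): now satisfied by earlier moves; stays.
Resulting grid:
B B A
B B -
- - A
A A A
Unsatisfied now: (0,2).

1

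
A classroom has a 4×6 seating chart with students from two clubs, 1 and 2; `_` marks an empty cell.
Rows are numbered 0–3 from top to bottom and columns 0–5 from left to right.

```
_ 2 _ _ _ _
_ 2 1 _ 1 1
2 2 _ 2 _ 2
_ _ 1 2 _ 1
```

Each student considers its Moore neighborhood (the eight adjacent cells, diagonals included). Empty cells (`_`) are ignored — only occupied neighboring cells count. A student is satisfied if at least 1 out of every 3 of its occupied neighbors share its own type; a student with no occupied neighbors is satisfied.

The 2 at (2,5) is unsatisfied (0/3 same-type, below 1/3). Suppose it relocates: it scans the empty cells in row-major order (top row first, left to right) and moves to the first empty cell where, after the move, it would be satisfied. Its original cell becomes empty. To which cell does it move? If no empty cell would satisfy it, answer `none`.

Vacating (2,5). Empty cells in order:
  (0,0): 2/2 same-type → satisfied — stop here.

(0,0)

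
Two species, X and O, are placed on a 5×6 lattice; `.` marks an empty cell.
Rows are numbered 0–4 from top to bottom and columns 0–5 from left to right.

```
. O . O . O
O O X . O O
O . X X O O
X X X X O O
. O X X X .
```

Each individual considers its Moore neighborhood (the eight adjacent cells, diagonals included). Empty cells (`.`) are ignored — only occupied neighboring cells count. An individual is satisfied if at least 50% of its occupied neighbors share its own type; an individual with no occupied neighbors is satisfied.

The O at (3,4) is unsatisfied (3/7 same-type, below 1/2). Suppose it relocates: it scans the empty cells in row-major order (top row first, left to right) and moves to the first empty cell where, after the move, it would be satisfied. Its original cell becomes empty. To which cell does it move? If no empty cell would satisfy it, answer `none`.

Vacating (3,4). Empty cells in order:
  (0,0): 3/3 same-type → satisfied — stop here.

(0,0)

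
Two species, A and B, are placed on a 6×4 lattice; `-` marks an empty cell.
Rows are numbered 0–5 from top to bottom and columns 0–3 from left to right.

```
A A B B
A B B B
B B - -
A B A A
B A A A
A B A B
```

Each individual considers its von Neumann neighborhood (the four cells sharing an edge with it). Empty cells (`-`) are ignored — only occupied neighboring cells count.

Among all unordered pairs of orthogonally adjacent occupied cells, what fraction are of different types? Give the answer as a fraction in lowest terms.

Scan each occupied cell's neighbors to the right and below so each pair is counted once.
Row 0: A(0,0)–A(0,1)= A(0,0)–A(1,0)= A(0,1)–B(0,2)≠ A(0,1)–B(1,1)≠ B(0,2)–B(0,3)= B(0,2)–B(1,2)= B(0,3)–B(1,3)=  → 2/7 unlike.
Row 1: A(1,0)–B(1,1)≠ A(1,0)–B(2,0)≠ B(1,1)–B(1,2)= B(1,1)–B(2,1)= B(1,2)–B(1,3)=  → 2/5 unlike.
Row 2: B(2,0)–B(2,1)= B(2,0)–A(3,0)≠ B(2,1)–B(3,1)=  → 1/3 unlike.
Row 3: A(3,0)–B(3,1)≠ A(3,0)–B(4,0)≠ B(3,1)–A(3,2)≠ B(3,1)–A(4,1)≠ A(3,2)–A(3,3)= A(3,2)–A(4,2)= A(3,3)–A(4,3)=  → 4/7 unlike.
Row 4: B(4,0)–A(4,1)≠ B(4,0)–A(5,0)≠ A(4,1)–A(4,2)= A(4,1)–B(5,1)≠ A(4,2)–A(4,3)= A(4,2)–A(5,2)= A(4,3)–B(5,3)≠  → 4/7 unlike.
Row 5: A(5,0)–B(5,1)≠ B(5,1)–A(5,2)≠ A(5,2)–B(5,3)≠  → 3/3 unlike.
Total adjacent occupied pairs: 32; unlike-type pairs: 16.
16/32 reduces to 1/2.

1/2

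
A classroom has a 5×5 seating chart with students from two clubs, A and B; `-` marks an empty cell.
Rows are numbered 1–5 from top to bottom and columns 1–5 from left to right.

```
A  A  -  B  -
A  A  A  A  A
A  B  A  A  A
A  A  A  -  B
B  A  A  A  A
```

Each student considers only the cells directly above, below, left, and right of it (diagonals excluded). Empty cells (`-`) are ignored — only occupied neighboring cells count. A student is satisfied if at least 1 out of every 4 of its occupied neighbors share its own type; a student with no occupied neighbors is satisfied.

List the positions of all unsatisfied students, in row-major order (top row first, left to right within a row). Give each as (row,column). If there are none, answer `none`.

(1,4), (3,2), (4,5), (5,1)

(1,1)A 2/2 ok
(1,2)A 2/2 ok
(1,4)B 0/1 unhappy
(2,1)A 3/3 ok
(2,2)A 3/4 ok
(2,3)A 3/3 ok
(2,4)A 3/4 ok
(2,5)A 2/2 ok
(3,1)A 2/3 ok
(3,2)B 0/4 unhappy
(3,3)A 3/4 ok
(3,4)A 3/3 ok
(3,5)A 2/3 ok
(4,1)A 2/3 ok
(4,2)A 3/4 ok
(4,3)A 3/3 ok
(4,5)B 0/2 unhappy
(5,1)B 0/2 unhappy
(5,2)A 2/3 ok
(5,3)A 3/3 ok
(5,4)A 2/2 ok
(5,5)A 1/2 ok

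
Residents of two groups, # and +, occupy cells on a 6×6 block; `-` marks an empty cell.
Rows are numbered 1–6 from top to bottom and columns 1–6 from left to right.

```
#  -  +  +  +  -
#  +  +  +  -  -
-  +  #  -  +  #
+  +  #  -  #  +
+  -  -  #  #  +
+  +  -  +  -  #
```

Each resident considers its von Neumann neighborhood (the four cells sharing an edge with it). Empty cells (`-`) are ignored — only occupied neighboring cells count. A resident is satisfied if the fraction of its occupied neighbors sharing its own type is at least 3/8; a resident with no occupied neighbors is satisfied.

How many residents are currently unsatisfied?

8

(1,1)# 1/1 satisfied
(1,3)+ 2/2 satisfied
(1,4)+ 3/3 satisfied
(1,5)+ 1/1 satisfied
(2,1)# 1/2 satisfied
(2,2)+ 2/3 satisfied
(2,3)+ 3/4 satisfied
(2,4)+ 2/2 satisfied
(3,2)+ 2/3 satisfied
(3,3)# 1/3 not
(3,5)+ 0/2 not
(3,6)# 0/2 not
(4,1)+ 2/2 satisfied
(4,2)+ 2/3 satisfied
(4,3)# 1/2 satisfied
(4,5)# 1/3 not
(4,6)+ 1/3 not
(5,1)+ 2/2 satisfied
(5,4)# 1/2 satisfied
(5,5)# 2/3 satisfied
(5,6)+ 1/3 not
(6,1)+ 2/2 satisfied
(6,2)+ 1/1 satisfied
(6,4)+ 0/1 not
(6,6)# 0/1 not
Unsatisfied: (3,3), (3,5), (3,6), (4,5), (4,6), (5,6), (6,4), (6,6) — 8 in total.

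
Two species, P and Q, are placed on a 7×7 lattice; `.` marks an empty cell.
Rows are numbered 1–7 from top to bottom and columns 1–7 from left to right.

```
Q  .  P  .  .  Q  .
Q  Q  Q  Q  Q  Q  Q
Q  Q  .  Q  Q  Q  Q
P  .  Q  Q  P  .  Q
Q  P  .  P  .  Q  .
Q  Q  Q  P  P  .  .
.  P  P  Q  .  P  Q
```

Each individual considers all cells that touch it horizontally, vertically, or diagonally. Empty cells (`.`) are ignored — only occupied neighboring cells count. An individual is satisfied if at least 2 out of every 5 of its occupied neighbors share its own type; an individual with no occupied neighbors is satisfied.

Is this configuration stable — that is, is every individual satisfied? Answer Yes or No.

Row 1: (1,1)Q 2/2 ok · (1,3)P 0/3 unhappy · (1,6)Q 3/3 ok
Row 2: (2,1)Q 4/4 ok · (2,2)Q 5/6 ok · (2,3)Q 4/5 ok · (2,4)Q 4/5 ok · (2,5)Q 6/6 ok · (2,6)Q 6/6 ok · (2,7)Q 4/4 ok
Row 3: (3,1)Q 3/4 ok · (3,2)Q 5/6 ok · (3,4)Q 6/7 ok · (3,5)Q 6/7 ok · (3,6)Q 6/7 ok · (3,7)Q 4/4 ok
Row 4: (4,1)P 1/4 unhappy · (4,3)Q 3/5 ok · (4,4)Q 3/5 ok · (4,5)P 1/6 unhappy · (4,7)Q 3/3 ok
Row 5: (5,1)Q 2/4 ok · (5,2)P 1/6 unhappy · (5,4)P 3/6 ok · (5,6)Q 1/3 unhappy
Row 6: (6,1)Q 2/4 ok · (6,2)Q 3/6 ok · (6,3)Q 2/7 unhappy · (6,4)P 3/5 ok · (6,5)P 3/5 ok
Row 7: (7,2)P 1/4 unhappy · (7,3)P 2/5 ok · (7,4)Q 1/4 unhappy · (7,6)P 1/2 ok · (7,7)Q 0/1 unhappy
For instance (1,3) has only 0/3 same-type neighbors, below 2/5.

No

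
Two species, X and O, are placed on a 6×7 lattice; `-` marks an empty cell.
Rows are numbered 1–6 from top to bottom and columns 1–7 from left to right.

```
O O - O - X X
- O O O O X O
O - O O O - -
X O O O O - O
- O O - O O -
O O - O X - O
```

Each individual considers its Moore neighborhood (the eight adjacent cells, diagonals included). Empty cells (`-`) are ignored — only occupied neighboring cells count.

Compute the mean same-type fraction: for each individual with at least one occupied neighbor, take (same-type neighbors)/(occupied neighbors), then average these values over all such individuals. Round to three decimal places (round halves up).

(1,1)O 2/2
(1,2)O 3/3
(1,4)O 3/3
(1,6)X 2/4
(1,7)X 2/3
(2,2)O 5/5
(2,3)O 6/6
(2,4)O 6/6
(2,5)O 4/6
(2,6)X 2/5
(2,7)O 0/3
(3,1)O 2/3
(3,3)O 7/7
(3,4)O 8/8
(3,5)O 5/6
(4,1)X 0/3
(4,2)O 5/6
(4,3)O 6/6
(4,4)O 7/7
(4,5)O 5/5
(4,7)O 1/1
(5,2)O 5/6
(5,3)O 6/6
(5,5)O 4/5
(5,6)O 4/5
(6,1)O 2/2
(6,2)O 3/3
(6,4)O 2/3
(6,5)X 0/3
(6,7)O 1/1
Sum over 30 individuals: 2/2 + 3/3 + 3/3 + 2/4 + 2/3 + 5/5 + 6/6 + 6/6 + 4/6 + 2/5 + 0/3 + 2/3 + 7/7 + 8/8 + 5/6 + 0/3 + 5/6 + 6/6 + 7/7 + 5/5 + 1/1 + 5/6 + 6/6 + 4/5 + 4/5 + 2/2 + 3/3 + 2/3 + 0/3 + 1/1 = 71/3; mean = 71/3 ÷ 30 = 71/90 = 0.788888… → 0.789.

0.789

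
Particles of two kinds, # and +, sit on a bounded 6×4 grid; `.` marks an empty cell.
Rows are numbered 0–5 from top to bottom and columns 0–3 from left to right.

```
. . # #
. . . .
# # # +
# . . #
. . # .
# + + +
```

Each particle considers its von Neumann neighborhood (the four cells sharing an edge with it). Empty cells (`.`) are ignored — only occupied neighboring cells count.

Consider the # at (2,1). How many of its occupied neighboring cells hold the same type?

Occupied neighbors of (2,1): (2,0)=#, (2,2)=#.
Same type (#): 2 of 2.

2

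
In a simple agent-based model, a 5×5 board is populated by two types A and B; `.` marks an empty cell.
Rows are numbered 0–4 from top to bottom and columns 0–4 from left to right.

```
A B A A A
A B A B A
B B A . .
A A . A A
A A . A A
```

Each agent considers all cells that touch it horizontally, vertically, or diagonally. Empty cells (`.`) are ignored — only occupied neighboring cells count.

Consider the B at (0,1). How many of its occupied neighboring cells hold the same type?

Occupied neighbors of (0,1): (0,0)=A, (0,2)=A, (1,0)=A, (1,1)=B, (1,2)=A.
Same type (B): 1 of 5.

1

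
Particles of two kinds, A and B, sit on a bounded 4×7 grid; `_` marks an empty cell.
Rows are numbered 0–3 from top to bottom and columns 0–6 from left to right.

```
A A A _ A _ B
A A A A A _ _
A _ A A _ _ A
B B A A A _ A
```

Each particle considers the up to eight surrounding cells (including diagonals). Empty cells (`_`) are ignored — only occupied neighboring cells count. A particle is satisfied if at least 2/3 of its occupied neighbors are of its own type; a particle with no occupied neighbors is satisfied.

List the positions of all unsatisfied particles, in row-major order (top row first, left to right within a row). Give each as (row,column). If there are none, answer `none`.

(2,0), (3,0), (3,1)

Row 0: (0,0)A 3/3 ✓ · (0,1)A 5/5 ✓ · (0,2)A 4/4 ✓ · (0,4)A 2/2 ✓ · (0,6)B 0/0 ✓
Row 1: (1,0)A 4/4 ✓ · (1,1)A 7/7 ✓ · (1,2)A 6/6 ✓ · (1,3)A 6/6 ✓ · (1,4)A 3/3 ✓
Row 2: (2,0)A 2/4 ✗ · (2,2)A 6/7 ✓ · (2,3)A 7/7 ✓ · (2,6)A 1/1 ✓
Row 3: (3,0)B 1/2 ✗ · (3,1)B 1/4 ✗ · (3,2)A 3/4 ✓ · (3,3)A 4/4 ✓ · (3,4)A 2/2 ✓ · (3,6)A 1/1 ✓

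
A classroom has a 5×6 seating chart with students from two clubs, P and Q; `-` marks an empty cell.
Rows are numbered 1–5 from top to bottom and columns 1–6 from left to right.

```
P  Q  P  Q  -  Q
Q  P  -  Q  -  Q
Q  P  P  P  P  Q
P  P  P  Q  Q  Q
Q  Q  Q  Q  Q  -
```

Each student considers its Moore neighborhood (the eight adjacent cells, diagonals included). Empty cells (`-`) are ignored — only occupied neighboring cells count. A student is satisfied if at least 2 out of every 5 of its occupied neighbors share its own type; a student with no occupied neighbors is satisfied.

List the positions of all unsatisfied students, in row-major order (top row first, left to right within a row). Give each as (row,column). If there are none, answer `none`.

(1,1), (1,2), (1,3), (2,4), (3,1), (3,5), (5,1)

(1,1)P 1/3 not
(1,2)Q 1/4 not
(1,3)P 1/4 not
(1,4)Q 1/2 satisfied
(1,6)Q 1/1 satisfied
(2,1)Q 2/5 satisfied
(2,2)P 4/7 satisfied
(2,4)Q 1/5 not
(2,6)Q 2/3 satisfied
(3,1)Q 1/5 not
(3,2)P 5/7 satisfied
(3,3)P 5/7 satisfied
(3,4)P 3/6 satisfied
(3,5)P 1/7 not
(3,6)Q 3/4 satisfied
(4,1)P 2/5 satisfied
(4,2)P 4/8 satisfied
(4,3)P 4/8 satisfied
(4,4)Q 4/8 satisfied
(4,5)Q 5/7 satisfied
(4,6)Q 3/4 satisfied
(5,1)Q 1/3 not
(5,2)Q 2/5 satisfied
(5,3)Q 3/5 satisfied
(5,4)Q 4/5 satisfied
(5,5)Q 4/4 satisfied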